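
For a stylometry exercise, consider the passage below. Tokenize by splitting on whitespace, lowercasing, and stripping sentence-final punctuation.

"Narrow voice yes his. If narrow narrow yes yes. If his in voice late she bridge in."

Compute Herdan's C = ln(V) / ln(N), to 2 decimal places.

N = 17, V = 9.
ln(V) = 2.197225, ln(N) = 2.833213
C = 2.197225 / 2.833213 = 0.78

0.78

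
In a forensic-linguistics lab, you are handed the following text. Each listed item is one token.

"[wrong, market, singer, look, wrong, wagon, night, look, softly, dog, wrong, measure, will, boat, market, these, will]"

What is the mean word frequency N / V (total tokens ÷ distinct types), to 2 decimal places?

1.42

N = 17 tokens, V = 12 types.
Mean frequency = N / V = 17 / 12 = 1.42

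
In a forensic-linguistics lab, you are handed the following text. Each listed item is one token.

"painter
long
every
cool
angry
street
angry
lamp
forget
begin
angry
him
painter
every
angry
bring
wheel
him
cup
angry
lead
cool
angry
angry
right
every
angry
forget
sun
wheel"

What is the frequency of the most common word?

8

Frequencies: angry:8, every:3, painter:2, cool:2, forget:2, him:2, wheel:2, long:1, street:1, lamp:1, begin:1, bring:1, cup:1, lead:1, right:1, sun:1
Most common: 'angry' with frequency 8.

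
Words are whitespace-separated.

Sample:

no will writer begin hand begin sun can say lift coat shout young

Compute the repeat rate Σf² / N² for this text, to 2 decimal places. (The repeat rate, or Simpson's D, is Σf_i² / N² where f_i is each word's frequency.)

Frequencies: begin:2, no:1, will:1, writer:1, hand:1, sun:1, can:1, say:1, lift:1, coat:1, shout:1, young:1
Σf² = 15; N² = 169
Repeat rate = 15 / 169 = 0.09

0.09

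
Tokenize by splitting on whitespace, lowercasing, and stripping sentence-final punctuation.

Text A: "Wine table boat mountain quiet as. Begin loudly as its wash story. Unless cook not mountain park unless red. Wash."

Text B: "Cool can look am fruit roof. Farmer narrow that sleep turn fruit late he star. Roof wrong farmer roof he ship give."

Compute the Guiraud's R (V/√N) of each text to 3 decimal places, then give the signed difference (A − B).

A: V=16, N=20, R=3.578
B: V=17, N=22, R=3.624
Difference = 3.578 − 3.624 = -0.046

-0.046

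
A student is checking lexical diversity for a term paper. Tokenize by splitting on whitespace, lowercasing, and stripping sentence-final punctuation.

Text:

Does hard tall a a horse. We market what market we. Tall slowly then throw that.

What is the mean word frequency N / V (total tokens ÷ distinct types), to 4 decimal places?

N = 16 tokens, V = 12 types.
Mean frequency = N / V = 16 / 12 = 1.3333

1.3333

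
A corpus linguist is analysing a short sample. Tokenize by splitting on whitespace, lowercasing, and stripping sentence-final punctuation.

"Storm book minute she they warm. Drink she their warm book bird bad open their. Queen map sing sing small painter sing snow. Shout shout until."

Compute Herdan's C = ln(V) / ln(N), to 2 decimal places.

N = 26, V = 19.
ln(V) = 2.944439, ln(N) = 3.258097
C = 2.944439 / 3.258097 = 0.90

0.90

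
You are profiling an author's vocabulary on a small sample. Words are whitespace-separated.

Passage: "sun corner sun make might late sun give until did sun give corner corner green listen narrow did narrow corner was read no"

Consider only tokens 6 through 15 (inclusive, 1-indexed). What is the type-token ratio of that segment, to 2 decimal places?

Segment tokens 6–15: late, sun, give, until, did, sun, give, corner, corner, green
Segment N = 10, segment V = 7.
TTR = 7 / 10 = 0.70

0.70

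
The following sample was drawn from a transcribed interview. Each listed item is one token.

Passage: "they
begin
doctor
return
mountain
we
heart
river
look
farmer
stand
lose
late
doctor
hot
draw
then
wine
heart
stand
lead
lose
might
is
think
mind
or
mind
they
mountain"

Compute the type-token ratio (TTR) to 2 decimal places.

0.77

N = 30 tokens, V = 23 types.
TTR = V / N = 23 / 30 = 0.77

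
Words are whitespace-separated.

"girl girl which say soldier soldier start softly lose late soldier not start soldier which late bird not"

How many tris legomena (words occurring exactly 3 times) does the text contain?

0

Frequencies: soldier:4, girl:2, which:2, start:2, late:2, not:2, say:1, softly:1, lose:1, bird:1
Words with frequency 3: (none)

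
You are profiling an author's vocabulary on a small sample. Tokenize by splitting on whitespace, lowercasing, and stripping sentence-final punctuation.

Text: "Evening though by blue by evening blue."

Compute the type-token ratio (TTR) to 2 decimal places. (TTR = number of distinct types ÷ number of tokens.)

0.57

N = 7 tokens, V = 4 types.
TTR = V / N = 4 / 7 = 0.57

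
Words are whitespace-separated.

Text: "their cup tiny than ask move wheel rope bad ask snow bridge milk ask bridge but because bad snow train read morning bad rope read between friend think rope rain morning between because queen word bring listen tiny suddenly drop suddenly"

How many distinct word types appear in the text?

Distinct types: {ask, bad, because, between, bridge, bring, but, cup, drop, friend, listen, milk, morning, move, queen, rain, read, rope, snow, suddenly, than, their, think, tiny, train, wheel, word}
V = 27

27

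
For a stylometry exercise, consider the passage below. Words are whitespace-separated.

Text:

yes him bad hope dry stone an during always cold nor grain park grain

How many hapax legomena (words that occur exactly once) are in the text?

12

Frequencies: grain:2, yes:1, him:1, bad:1, hope:1, dry:1, stone:1, an:1, during:1, always:1, cold:1, nor:1, park:1
Hapax (freq=1): always, an, bad, cold, dry, during, him, hope, nor, park, stone, yes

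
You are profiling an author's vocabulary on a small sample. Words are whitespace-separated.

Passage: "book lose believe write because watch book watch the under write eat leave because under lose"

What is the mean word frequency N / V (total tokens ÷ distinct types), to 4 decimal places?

1.6000

N = 16 tokens, V = 10 types.
Mean frequency = N / V = 16 / 10 = 1.6000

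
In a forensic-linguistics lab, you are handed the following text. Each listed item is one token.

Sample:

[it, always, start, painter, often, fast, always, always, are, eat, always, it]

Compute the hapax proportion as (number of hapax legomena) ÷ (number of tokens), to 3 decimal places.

0.500

Frequencies: always:4, it:2, start:1, painter:1, often:1, fast:1, are:1, eat:1
Hapax count = 6; token count = 12.
Ratio = 6 / 12 = 0.500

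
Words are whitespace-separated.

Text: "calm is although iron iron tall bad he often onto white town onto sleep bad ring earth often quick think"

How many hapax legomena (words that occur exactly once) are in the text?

12

Frequencies: iron:2, bad:2, often:2, onto:2, calm:1, is:1, although:1, tall:1, he:1, white:1, town:1, sleep:1, ring:1, earth:1, quick:1, think:1
Hapax (freq=1): although, calm, earth, he, is, quick, ring, sleep, tall, think, town, white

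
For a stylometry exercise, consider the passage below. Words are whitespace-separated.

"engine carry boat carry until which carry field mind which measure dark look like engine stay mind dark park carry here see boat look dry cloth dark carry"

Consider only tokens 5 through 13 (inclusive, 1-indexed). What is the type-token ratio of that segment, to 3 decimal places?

Segment tokens 5–13: until, which, carry, field, mind, which, measure, dark, look
Segment N = 9, segment V = 8.
TTR = 8 / 9 = 0.889

0.889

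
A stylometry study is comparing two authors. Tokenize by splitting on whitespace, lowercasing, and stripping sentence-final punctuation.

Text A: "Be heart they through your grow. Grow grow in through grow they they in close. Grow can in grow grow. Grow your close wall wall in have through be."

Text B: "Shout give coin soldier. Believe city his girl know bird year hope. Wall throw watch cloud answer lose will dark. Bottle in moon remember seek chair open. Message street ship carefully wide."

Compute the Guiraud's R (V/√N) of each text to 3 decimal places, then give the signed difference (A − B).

A: V=11, N=29, R=2.043
B: V=32, N=32, R=5.657
Difference = 2.043 − 5.657 = -3.614

-3.614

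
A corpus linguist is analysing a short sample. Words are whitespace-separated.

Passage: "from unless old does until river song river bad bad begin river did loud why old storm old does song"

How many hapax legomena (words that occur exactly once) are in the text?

Frequencies: old:3, river:3, does:2, song:2, bad:2, from:1, unless:1, until:1, begin:1, did:1, loud:1, why:1, storm:1
Hapax (freq=1): begin, did, from, loud, storm, unless, until, why

8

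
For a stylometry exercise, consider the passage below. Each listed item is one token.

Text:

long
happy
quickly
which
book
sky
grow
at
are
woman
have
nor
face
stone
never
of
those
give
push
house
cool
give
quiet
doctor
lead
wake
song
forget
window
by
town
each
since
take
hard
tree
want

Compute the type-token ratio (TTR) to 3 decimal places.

0.973

N = 37 tokens, V = 36 types.
TTR = V / N = 36 / 37 = 0.973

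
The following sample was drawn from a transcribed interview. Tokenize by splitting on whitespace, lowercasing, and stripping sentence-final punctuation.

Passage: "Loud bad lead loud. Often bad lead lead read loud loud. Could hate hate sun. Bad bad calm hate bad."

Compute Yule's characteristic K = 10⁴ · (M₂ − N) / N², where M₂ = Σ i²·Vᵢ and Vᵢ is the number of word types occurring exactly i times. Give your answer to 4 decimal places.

1100.0000

Frequencies: bad:5, loud:4, lead:3, hate:3, often:1, read:1, could:1, sun:1, calm:1
N = 20. Frequency spectrum: V_1=5, V_3=2, V_4=1, V_5=1
M₂ = 1²·5 + 3²·2 + 4²·1 + 5²·1 = 64
K = 10000 × (64 − 20) / 20² = 1100.0000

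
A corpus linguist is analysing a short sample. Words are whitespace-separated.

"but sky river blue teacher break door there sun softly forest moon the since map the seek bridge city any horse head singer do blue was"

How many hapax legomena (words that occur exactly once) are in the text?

Frequencies: blue:2, the:2, but:1, sky:1, river:1, teacher:1, break:1, door:1, there:1, sun:1, softly:1, forest:1, moon:1, since:1, map:1, seek:1, bridge:1, city:1, any:1, horse:1, … (4 more, each freq 1)
Hapax (freq=1): any, break, bridge, but, city, do, door, forest, head, horse, map, moon, river, seek, since, singer, sky, softly, sun, teacher, there, was

22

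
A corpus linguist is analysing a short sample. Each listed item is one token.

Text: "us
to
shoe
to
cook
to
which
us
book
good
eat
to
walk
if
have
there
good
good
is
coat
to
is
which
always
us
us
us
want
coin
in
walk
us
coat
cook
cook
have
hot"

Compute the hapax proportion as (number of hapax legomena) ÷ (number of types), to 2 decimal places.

0.53

Frequencies: us:6, to:5, cook:3, good:3, which:2, walk:2, have:2, is:2, coat:2, shoe:1, book:1, eat:1, if:1, there:1, always:1, want:1, coin:1, in:1, hot:1
Hapax count = 10; type count = 19.
Ratio = 10 / 19 = 0.53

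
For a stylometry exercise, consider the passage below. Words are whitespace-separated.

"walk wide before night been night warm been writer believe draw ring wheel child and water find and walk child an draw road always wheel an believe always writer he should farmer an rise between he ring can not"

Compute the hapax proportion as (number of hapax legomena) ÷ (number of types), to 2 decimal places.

0.48

Frequencies: an:3, walk:2, night:2, been:2, writer:2, believe:2, draw:2, ring:2, wheel:2, child:2, and:2, always:2, he:2, wide:1, before:1, warm:1, water:1, find:1, road:1, should:1, … (5 more, each freq 1)
Hapax count = 12; type count = 25.
Ratio = 12 / 25 = 0.48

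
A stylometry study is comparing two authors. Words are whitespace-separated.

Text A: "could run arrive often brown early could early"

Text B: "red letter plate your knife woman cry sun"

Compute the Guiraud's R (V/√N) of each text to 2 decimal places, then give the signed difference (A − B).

A: V=6, N=8, R=2.12
B: V=8, N=8, R=2.83
Difference = 2.12 − 2.83 = -0.71

-0.71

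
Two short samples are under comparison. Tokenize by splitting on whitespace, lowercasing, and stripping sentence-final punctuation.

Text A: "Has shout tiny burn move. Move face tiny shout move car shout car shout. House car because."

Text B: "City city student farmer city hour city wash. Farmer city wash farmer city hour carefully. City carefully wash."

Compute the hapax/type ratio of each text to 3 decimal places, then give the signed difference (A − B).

0.389

A: hapax=5, V=9, ratio=0.556
B: hapax=1, V=6, ratio=0.167
Difference = 0.556 − 0.167 = 0.389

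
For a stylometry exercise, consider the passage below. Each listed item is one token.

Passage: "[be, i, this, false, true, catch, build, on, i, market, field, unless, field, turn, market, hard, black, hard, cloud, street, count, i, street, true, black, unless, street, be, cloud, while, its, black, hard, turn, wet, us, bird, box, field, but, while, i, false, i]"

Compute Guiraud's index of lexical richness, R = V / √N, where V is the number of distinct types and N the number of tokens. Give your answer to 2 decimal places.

N = 44, V = 24.
√N = 6.633250
R = 24 / 6.633250 = 3.62

3.62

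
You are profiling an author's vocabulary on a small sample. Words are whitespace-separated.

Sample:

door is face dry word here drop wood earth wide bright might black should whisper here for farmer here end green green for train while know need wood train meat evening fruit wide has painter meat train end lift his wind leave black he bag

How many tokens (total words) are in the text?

Tokens: door, is, face, dry, word, here, drop, wood, earth, wide, bright, might, black, should, whisper, here, for, farmer, here, end, green, green, for, train, while, know, need, wood, train, meat, evening, fruit, wide, has, painter, meat, train, end, lift, his, wind, leave, black, he, bag
N = 45

45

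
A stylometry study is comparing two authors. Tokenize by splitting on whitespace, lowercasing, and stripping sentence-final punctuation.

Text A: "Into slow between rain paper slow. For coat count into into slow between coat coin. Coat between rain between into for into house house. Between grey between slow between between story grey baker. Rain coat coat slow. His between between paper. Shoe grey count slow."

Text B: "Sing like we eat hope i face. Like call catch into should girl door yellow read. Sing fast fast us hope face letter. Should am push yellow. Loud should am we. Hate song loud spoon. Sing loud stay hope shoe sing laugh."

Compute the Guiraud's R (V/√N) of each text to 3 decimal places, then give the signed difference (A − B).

A: V=15, N=45, R=2.236
B: V=27, N=42, R=4.166
Difference = 2.236 − 4.166 = -1.930

-1.930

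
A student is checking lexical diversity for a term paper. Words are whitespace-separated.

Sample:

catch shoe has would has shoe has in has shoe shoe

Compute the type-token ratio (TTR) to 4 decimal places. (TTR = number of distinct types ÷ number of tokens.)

0.4545

N = 11 tokens, V = 5 types.
TTR = V / N = 5 / 11 = 0.4545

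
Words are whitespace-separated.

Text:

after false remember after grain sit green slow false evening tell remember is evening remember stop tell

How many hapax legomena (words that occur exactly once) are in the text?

6

Frequencies: remember:3, after:2, false:2, evening:2, tell:2, grain:1, sit:1, green:1, slow:1, is:1, stop:1
Hapax (freq=1): grain, green, is, sit, slow, stop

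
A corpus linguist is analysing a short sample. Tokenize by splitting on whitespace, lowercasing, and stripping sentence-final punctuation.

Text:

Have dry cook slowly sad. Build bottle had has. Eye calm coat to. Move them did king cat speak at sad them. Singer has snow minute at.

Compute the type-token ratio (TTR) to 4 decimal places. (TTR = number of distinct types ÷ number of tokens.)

0.8519

N = 27 tokens, V = 23 types.
TTR = V / N = 23 / 27 = 0.8519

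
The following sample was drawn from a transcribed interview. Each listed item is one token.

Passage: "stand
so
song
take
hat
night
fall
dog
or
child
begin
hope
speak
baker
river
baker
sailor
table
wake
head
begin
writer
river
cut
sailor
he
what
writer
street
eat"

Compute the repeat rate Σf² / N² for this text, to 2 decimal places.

0.04

Frequencies: begin:2, baker:2, river:2, sailor:2, writer:2, stand:1, so:1, song:1, take:1, hat:1, night:1, fall:1, dog:1, or:1, child:1, hope:1, speak:1, table:1, wake:1, head:1, … (5 more, each freq 1)
Σf² = 40; N² = 900
Repeat rate = 40 / 900 = 0.04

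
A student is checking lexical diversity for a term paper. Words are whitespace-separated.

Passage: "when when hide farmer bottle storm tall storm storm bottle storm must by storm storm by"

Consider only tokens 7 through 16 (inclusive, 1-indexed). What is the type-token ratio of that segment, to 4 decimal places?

0.5000

Segment tokens 7–16: tall, storm, storm, bottle, storm, must, by, storm, storm, by
Segment N = 10, segment V = 5.
TTR = 5 / 10 = 0.5000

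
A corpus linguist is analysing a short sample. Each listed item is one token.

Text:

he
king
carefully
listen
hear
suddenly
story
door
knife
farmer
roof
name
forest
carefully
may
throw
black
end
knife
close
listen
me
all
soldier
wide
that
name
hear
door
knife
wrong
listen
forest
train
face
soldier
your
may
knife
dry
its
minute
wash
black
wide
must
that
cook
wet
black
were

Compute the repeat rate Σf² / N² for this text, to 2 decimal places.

Frequencies: knife:4, listen:3, black:3, carefully:2, hear:2, door:2, name:2, forest:2, may:2, soldier:2, wide:2, that:2, he:1, king:1, suddenly:1, story:1, farmer:1, roof:1, throw:1, end:1, … (15 more, each freq 1)
Σf² = 93; N² = 2601
Repeat rate = 93 / 2601 = 0.04

0.04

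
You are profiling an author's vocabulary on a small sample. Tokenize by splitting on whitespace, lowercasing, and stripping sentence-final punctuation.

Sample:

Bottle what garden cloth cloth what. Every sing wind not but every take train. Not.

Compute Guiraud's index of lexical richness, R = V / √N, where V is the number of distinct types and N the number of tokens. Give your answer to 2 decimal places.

N = 15, V = 11.
√N = 3.872983
R = 11 / 3.872983 = 2.84

2.84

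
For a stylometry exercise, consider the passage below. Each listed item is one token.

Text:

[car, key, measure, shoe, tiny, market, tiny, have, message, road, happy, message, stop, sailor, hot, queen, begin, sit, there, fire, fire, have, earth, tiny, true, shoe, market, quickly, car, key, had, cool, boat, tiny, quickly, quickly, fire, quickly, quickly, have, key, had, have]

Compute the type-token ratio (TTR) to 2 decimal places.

N = 43 tokens, V = 24 types.
TTR = V / N = 24 / 43 = 0.56

0.56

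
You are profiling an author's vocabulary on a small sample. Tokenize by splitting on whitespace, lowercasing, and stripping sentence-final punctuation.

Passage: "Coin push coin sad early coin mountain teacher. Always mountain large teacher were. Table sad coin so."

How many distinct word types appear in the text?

Distinct types: {always, coin, early, large, mountain, push, sad, so, table, teacher, were}
V = 11

11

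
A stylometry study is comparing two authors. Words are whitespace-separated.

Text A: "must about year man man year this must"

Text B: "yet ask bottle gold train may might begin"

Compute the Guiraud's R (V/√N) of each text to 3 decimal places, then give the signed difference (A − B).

A: V=5, N=8, R=1.768
B: V=8, N=8, R=2.828
Difference = 1.768 − 2.828 = -1.060

-1.060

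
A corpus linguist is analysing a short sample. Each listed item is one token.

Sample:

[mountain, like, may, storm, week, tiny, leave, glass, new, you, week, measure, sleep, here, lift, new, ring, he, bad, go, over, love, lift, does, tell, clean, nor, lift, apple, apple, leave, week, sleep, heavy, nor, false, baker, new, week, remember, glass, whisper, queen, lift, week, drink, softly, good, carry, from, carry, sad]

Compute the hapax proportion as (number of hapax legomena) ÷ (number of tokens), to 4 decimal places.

Frequencies: week:5, lift:4, new:3, leave:2, glass:2, sleep:2, nor:2, apple:2, carry:2, mountain:1, like:1, may:1, storm:1, tiny:1, you:1, measure:1, here:1, ring:1, he:1, bad:1, … (17 more, each freq 1)
Hapax count = 28; token count = 52.
Ratio = 28 / 52 = 0.5385

0.5385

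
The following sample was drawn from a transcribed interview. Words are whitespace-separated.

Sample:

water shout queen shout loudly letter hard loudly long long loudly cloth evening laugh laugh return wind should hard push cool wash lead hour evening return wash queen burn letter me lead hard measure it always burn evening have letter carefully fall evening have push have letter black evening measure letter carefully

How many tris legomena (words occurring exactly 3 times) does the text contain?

Frequencies: letter:5, evening:5, loudly:3, hard:3, have:3, shout:2, queen:2, long:2, laugh:2, return:2, push:2, wash:2, lead:2, burn:2, measure:2, carefully:2, water:1, cloth:1, wind:1, should:1, … (7 more, each freq 1)
Words with frequency 3: hard, have, loudly

3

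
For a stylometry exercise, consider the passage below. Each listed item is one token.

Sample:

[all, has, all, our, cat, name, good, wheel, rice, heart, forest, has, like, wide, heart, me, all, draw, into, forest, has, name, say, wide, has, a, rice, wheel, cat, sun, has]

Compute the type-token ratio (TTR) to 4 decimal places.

0.5806

N = 31 tokens, V = 18 types.
TTR = V / N = 18 / 31 = 0.5806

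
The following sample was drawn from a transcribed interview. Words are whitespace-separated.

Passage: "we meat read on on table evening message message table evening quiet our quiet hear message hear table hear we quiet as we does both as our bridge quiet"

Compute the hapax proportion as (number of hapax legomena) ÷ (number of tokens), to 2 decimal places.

0.17

Frequencies: quiet:4, we:3, table:3, message:3, hear:3, on:2, evening:2, our:2, as:2, meat:1, read:1, does:1, both:1, bridge:1
Hapax count = 5; token count = 29.
Ratio = 5 / 29 = 0.17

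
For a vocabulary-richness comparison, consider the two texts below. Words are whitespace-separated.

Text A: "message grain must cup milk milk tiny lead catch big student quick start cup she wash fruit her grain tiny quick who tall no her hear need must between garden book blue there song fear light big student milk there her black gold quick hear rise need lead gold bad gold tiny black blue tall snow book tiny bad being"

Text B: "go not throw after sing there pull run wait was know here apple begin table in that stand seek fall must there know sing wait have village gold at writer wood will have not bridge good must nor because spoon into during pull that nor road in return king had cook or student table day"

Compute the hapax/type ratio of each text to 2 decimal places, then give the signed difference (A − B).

-0.26

A: hapax=16, V=35, ratio=0.46
B: hapax=31, V=43, ratio=0.72
Difference = 0.46 − 0.72 = -0.26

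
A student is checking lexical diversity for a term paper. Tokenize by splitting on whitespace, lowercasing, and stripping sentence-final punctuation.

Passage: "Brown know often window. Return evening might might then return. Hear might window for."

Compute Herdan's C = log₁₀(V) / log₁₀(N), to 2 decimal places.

N = 14, V = 10.
log₁₀(V) = 1.000000, log₁₀(N) = 1.146128
C = 1.000000 / 1.146128 = 0.87

0.87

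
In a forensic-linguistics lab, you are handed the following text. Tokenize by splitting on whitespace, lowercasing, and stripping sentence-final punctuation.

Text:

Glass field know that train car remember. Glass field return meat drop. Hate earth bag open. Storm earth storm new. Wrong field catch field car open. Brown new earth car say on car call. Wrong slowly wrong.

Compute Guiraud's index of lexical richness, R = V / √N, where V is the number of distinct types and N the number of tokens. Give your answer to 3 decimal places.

3.781

N = 37, V = 23.
√N = 6.082763
R = 23 / 6.082763 = 3.781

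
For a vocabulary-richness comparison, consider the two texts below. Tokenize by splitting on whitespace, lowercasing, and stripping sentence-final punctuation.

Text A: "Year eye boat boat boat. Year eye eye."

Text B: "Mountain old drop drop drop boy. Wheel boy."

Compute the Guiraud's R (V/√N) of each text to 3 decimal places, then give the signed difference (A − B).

-0.707

A: V=3, N=8, R=1.061
B: V=5, N=8, R=1.768
Difference = 1.061 − 1.768 = -0.707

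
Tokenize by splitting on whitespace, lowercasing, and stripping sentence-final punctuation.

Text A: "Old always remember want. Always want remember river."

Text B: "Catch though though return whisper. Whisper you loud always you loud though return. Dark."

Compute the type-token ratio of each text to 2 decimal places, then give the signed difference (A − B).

TTR(A) = 5/8 = 0.63
TTR(B) = 8/14 = 0.57
Difference = 0.63 − 0.57 = 0.06

0.06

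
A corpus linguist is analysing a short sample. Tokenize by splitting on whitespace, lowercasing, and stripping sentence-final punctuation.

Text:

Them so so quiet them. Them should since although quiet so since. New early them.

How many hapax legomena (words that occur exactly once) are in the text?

4

Frequencies: them:4, so:3, quiet:2, since:2, should:1, although:1, new:1, early:1
Hapax (freq=1): although, early, new, should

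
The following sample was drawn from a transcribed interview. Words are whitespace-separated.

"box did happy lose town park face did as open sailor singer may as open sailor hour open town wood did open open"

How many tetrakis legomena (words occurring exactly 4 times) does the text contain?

0

Frequencies: open:5, did:3, town:2, as:2, sailor:2, box:1, happy:1, lose:1, park:1, face:1, singer:1, may:1, hour:1, wood:1
Words with frequency 4: (none)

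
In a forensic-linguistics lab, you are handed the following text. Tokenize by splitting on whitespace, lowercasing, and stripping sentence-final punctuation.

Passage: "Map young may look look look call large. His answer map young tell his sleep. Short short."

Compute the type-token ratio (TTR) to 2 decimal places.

N = 17 tokens, V = 11 types.
TTR = V / N = 11 / 17 = 0.65

0.65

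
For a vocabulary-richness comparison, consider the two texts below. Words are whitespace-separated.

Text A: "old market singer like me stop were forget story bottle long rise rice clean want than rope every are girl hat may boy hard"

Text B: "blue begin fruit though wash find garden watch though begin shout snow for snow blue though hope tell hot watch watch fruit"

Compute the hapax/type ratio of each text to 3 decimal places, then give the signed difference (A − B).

0.429

A: hapax=24, V=24, ratio=1.000
B: hapax=8, V=14, ratio=0.571
Difference = 1.000 − 0.571 = 0.429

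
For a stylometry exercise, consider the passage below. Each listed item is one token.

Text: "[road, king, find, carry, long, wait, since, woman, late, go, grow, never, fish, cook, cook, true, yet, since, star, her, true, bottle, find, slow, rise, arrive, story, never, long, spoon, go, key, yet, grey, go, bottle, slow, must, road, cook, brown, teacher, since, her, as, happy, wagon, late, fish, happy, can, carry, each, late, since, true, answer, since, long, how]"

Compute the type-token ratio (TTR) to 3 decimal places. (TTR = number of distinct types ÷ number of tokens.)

N = 60 tokens, V = 36 types.
TTR = V / N = 36 / 60 = 0.600

0.600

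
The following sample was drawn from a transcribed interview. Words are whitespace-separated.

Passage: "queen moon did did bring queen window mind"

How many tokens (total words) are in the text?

Tokens: queen, moon, did, did, bring, queen, window, mind
N = 8

8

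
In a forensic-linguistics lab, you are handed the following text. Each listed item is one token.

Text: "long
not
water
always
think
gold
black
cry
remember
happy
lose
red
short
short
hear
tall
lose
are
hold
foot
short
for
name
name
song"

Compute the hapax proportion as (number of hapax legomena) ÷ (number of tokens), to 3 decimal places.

Frequencies: short:3, lose:2, name:2, long:1, not:1, water:1, always:1, think:1, gold:1, black:1, cry:1, remember:1, happy:1, red:1, hear:1, tall:1, are:1, hold:1, foot:1, for:1, … (1 more, each freq 1)
Hapax count = 18; token count = 25.
Ratio = 18 / 25 = 0.720

0.720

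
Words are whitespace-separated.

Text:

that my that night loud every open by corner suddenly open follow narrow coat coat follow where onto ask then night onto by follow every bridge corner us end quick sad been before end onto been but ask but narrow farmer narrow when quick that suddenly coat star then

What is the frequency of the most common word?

3

Frequencies: that:3, follow:3, narrow:3, coat:3, onto:3, night:2, every:2, open:2, by:2, corner:2, suddenly:2, ask:2, then:2, end:2, quick:2, been:2, but:2, my:1, loud:1, where:1, … (7 more, each freq 1)
Most common: 'that' with frequency 3.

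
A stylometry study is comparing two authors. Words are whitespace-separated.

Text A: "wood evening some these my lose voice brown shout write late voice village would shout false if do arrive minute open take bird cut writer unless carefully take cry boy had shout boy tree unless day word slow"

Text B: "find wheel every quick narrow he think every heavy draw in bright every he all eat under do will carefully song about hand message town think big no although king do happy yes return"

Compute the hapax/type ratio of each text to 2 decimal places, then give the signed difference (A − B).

A: hapax=27, V=32, ratio=0.84
B: hapax=25, V=29, ratio=0.86
Difference = 0.84 − 0.86 = -0.02

-0.02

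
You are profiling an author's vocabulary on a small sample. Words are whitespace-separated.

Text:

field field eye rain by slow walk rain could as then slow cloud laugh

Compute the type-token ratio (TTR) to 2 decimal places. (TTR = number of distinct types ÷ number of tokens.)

N = 14 tokens, V = 11 types.
TTR = V / N = 11 / 14 = 0.79

0.79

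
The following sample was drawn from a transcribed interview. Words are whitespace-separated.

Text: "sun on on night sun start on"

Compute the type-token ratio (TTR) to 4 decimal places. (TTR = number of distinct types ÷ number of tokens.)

N = 7 tokens, V = 4 types.
TTR = V / N = 4 / 7 = 0.5714

0.5714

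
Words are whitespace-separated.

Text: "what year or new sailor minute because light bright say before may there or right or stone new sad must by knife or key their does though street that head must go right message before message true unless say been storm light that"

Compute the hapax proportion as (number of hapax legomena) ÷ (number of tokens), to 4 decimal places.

0.5349

Frequencies: or:4, new:2, light:2, say:2, before:2, right:2, must:2, that:2, message:2, what:1, year:1, sailor:1, minute:1, because:1, bright:1, may:1, there:1, stone:1, sad:1, by:1, … (12 more, each freq 1)
Hapax count = 23; token count = 43.
Ratio = 23 / 43 = 0.5349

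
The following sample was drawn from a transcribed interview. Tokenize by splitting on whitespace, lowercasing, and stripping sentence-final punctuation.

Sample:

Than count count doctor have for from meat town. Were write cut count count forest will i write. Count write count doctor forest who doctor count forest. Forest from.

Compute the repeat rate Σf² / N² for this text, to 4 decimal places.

Frequencies: count:7, forest:4, doctor:3, write:3, from:2, than:1, have:1, for:1, meat:1, town:1, were:1, cut:1, will:1, i:1, who:1
Σf² = 97; N² = 841
Repeat rate = 97 / 841 = 0.1153

0.1153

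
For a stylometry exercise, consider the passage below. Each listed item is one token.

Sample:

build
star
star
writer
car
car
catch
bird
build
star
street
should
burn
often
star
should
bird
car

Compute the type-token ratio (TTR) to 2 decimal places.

N = 18 tokens, V = 10 types.
TTR = V / N = 10 / 18 = 0.56

0.56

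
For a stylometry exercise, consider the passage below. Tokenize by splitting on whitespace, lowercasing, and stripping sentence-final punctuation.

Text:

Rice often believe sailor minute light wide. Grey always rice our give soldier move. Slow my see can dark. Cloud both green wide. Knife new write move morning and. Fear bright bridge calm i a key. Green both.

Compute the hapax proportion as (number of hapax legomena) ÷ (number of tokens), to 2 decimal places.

Frequencies: rice:2, wide:2, move:2, both:2, green:2, often:1, believe:1, sailor:1, minute:1, light:1, grey:1, always:1, our:1, give:1, soldier:1, slow:1, my:1, see:1, can:1, dark:1, … (13 more, each freq 1)
Hapax count = 28; token count = 38.
Ratio = 28 / 38 = 0.74

0.74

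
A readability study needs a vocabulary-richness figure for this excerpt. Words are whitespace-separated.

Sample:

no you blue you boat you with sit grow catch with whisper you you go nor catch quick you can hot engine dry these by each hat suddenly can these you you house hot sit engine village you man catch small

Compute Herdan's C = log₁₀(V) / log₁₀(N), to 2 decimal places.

0.87

N = 41, V = 25.
log₁₀(V) = 1.397940, log₁₀(N) = 1.612784
C = 1.397940 / 1.612784 = 0.87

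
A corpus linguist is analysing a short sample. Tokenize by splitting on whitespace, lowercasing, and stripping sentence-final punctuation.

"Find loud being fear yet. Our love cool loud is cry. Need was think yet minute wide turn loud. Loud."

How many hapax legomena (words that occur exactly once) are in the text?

14

Frequencies: loud:4, yet:2, find:1, being:1, fear:1, our:1, love:1, cool:1, is:1, cry:1, need:1, was:1, think:1, minute:1, wide:1, turn:1
Hapax (freq=1): being, cool, cry, fear, find, is, love, minute, need, our, think, turn, was, wide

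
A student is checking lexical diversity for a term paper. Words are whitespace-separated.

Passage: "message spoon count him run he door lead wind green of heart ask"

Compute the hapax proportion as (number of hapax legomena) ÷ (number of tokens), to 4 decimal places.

Frequencies: message:1, spoon:1, count:1, him:1, run:1, he:1, door:1, lead:1, wind:1, green:1, of:1, heart:1, ask:1
Hapax count = 13; token count = 13.
Ratio = 13 / 13 = 1.0000

1.0000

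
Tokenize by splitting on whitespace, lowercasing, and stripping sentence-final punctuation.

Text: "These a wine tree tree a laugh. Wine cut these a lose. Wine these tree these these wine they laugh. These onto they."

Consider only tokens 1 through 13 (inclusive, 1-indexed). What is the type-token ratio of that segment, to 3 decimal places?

0.538

Segment tokens 1–13: these, a, wine, tree, tree, a, laugh, wine, cut, these, a, lose, wine
Segment N = 13, segment V = 7.
TTR = 7 / 13 = 0.538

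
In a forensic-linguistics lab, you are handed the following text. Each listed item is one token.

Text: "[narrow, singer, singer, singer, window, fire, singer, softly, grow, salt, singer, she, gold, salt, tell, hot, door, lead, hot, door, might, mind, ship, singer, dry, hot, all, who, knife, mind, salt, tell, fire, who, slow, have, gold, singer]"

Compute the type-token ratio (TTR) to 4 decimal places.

N = 38 tokens, V = 22 types.
TTR = V / N = 22 / 38 = 0.5789

0.5789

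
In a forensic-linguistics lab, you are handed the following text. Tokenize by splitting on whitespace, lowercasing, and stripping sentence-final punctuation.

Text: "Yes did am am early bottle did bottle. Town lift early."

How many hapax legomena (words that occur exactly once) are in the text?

3

Frequencies: did:2, am:2, early:2, bottle:2, yes:1, town:1, lift:1
Hapax (freq=1): lift, town, yes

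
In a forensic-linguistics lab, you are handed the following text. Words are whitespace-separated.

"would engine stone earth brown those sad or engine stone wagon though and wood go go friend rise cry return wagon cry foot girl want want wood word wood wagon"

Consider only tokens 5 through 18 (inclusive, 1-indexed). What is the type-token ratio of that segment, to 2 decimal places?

0.93

Segment tokens 5–18: brown, those, sad, or, engine, stone, wagon, though, and, wood, go, go, friend, rise
Segment N = 14, segment V = 13.
TTR = 13 / 14 = 0.93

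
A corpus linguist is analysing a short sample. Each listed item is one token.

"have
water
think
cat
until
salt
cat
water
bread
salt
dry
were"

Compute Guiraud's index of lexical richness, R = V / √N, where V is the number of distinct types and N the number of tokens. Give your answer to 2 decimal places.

N = 12, V = 9.
√N = 3.464102
R = 9 / 3.464102 = 2.60

2.60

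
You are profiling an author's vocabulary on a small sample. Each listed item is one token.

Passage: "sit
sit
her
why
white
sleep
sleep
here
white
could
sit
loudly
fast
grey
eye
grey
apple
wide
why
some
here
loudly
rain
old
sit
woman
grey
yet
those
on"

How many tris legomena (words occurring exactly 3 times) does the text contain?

1

Frequencies: sit:4, grey:3, why:2, white:2, sleep:2, here:2, loudly:2, her:1, could:1, fast:1, eye:1, apple:1, wide:1, some:1, rain:1, old:1, woman:1, yet:1, those:1, on:1
Words with frequency 3: grey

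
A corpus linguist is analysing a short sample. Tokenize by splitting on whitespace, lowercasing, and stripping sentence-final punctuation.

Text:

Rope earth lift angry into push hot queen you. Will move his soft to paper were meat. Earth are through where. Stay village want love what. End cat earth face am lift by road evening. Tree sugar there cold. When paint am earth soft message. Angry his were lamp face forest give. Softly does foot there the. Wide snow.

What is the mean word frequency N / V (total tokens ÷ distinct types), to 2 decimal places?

N = 59 tokens, V = 48 types.
Mean frequency = N / V = 59 / 48 = 1.23

1.23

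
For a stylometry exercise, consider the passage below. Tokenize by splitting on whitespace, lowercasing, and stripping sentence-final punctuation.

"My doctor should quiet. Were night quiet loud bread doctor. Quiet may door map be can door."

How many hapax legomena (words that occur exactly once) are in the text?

10

Frequencies: quiet:3, doctor:2, door:2, my:1, should:1, were:1, night:1, loud:1, bread:1, may:1, map:1, be:1, can:1
Hapax (freq=1): be, bread, can, loud, map, may, my, night, should, were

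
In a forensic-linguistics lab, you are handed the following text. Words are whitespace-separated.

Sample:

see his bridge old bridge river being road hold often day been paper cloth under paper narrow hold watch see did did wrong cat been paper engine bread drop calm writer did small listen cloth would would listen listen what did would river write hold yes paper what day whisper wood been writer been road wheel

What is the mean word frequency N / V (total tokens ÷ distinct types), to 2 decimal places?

1.70

N = 56 tokens, V = 33 types.
Mean frequency = N / V = 56 / 33 = 1.70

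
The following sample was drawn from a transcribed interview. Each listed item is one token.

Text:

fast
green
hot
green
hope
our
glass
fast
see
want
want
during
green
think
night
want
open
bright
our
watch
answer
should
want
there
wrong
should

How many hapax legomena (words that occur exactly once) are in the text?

Frequencies: want:4, green:3, fast:2, our:2, should:2, hot:1, hope:1, glass:1, see:1, during:1, think:1, night:1, open:1, bright:1, watch:1, answer:1, there:1, wrong:1
Hapax (freq=1): answer, bright, during, glass, hope, hot, night, open, see, there, think, watch, wrong

13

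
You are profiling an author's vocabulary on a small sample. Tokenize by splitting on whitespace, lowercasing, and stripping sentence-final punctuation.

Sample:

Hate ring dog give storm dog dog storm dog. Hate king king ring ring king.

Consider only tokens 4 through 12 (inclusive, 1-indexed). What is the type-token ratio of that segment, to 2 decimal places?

0.56

Segment tokens 4–12: give, storm, dog, dog, storm, dog, hate, king, king
Segment N = 9, segment V = 5.
TTR = 5 / 9 = 0.56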